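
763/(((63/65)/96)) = 226720/3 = 75573.33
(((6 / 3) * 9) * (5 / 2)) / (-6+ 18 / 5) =-75 / 4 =-18.75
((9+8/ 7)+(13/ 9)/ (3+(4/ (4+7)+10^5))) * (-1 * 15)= -3514623220/ 23100777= -152.14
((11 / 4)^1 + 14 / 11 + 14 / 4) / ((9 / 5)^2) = 8275 / 3564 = 2.32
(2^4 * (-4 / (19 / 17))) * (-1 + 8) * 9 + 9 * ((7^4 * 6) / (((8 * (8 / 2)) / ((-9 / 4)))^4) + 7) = -3541.41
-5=-5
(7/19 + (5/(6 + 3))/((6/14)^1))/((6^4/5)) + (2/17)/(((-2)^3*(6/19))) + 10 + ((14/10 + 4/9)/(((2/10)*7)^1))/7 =1405045895/138454596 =10.15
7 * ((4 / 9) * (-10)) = -280 / 9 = -31.11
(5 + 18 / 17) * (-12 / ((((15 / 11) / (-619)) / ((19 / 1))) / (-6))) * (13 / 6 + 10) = -3890962196 / 85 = -45776025.84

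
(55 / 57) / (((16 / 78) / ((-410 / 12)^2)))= 30047875 / 5472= 5491.21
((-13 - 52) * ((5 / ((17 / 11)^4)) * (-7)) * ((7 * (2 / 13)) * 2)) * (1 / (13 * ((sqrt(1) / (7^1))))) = 502186300 / 1085773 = 462.52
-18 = -18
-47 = -47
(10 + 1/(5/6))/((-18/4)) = -2.49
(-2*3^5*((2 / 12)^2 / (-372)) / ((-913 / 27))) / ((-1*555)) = 81 / 41888440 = 0.00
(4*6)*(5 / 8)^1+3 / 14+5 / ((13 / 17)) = 3959 / 182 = 21.75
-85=-85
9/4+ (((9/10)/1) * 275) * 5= 1239.75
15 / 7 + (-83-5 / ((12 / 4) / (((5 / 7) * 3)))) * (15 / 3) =-3015 / 7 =-430.71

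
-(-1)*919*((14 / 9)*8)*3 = 102928 / 3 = 34309.33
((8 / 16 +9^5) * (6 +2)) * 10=4723960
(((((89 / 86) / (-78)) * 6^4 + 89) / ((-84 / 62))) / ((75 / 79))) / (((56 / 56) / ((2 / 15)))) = -7.44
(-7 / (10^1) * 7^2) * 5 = -171.50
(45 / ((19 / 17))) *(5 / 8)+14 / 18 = 35489 / 1368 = 25.94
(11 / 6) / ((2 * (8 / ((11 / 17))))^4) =161051 / 32841793536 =0.00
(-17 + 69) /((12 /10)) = 130 /3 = 43.33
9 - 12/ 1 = -3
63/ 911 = 0.07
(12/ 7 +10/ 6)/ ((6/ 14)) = 71/ 9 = 7.89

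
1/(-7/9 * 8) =-9/56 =-0.16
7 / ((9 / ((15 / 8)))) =35 / 24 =1.46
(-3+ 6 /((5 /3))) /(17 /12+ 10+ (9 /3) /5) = 36 /721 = 0.05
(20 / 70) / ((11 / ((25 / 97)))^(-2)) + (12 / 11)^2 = 276144338 / 529375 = 521.64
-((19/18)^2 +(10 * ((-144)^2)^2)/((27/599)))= -30907084308841/324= -95392235521.11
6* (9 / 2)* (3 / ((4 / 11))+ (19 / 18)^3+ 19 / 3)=91909 / 216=425.50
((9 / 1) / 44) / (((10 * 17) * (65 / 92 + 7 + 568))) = 23 / 11004950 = 0.00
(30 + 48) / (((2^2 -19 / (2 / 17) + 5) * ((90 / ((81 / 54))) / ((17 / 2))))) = -221 / 3050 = -0.07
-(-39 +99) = -60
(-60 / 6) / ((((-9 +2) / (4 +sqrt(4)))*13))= 60 / 91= 0.66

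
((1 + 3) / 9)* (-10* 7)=-280 / 9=-31.11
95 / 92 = 1.03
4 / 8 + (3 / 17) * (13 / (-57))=297 / 646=0.46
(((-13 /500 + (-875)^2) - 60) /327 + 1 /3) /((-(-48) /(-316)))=-15414.94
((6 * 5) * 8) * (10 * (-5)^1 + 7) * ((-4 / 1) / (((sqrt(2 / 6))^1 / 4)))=165120 * sqrt(3)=285996.23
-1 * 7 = -7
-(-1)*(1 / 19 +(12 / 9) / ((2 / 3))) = 39 / 19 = 2.05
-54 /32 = -27 /16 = -1.69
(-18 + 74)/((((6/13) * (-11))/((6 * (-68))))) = 49504/11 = 4500.36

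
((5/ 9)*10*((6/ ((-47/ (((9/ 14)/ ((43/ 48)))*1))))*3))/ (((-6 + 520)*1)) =-10800/ 3635779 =-0.00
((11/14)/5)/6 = 11/420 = 0.03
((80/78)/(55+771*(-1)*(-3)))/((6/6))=5/11544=0.00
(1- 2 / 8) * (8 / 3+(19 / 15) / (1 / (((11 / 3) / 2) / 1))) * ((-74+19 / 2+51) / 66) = -1347 / 1760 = -0.77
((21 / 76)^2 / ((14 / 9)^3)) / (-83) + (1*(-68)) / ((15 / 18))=-10953546789 / 134234240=-81.60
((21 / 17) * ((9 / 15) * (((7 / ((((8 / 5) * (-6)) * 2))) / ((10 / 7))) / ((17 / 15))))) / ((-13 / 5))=15435 / 240448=0.06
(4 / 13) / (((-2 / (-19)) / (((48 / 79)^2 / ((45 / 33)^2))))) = 1177088 / 2028325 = 0.58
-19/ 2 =-9.50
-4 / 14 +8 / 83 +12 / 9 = 1994 / 1743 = 1.14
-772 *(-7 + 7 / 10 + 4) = 1775.60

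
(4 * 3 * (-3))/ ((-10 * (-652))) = -9/ 1630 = -0.01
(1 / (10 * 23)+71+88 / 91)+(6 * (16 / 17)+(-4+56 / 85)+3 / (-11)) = 289647093 / 3913910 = 74.00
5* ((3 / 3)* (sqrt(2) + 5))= 5* sqrt(2) + 25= 32.07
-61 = -61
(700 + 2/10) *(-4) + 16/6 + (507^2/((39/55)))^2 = 131409872226.87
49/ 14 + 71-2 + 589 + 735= 2793/ 2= 1396.50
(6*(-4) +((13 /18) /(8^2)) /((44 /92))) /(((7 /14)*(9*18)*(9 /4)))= -303829 /2309472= -0.13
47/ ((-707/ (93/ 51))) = -1457/ 12019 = -0.12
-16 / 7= -2.29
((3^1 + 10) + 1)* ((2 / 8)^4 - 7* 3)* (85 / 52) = -3198125 / 6656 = -480.49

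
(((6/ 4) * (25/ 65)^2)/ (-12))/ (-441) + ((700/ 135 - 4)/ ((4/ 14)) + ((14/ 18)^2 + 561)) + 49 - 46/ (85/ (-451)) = 391724509373/ 456117480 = 858.82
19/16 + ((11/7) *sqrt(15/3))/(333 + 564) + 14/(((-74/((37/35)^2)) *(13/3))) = 11 *sqrt(5)/6279 + 41449/36400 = 1.14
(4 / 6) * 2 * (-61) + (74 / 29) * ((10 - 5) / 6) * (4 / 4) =-2297 / 29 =-79.21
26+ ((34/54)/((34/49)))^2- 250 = -223.18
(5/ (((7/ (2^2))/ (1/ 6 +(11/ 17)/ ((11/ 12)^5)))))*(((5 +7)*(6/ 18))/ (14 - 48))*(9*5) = -522566700/ 29618743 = -17.64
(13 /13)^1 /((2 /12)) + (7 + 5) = 18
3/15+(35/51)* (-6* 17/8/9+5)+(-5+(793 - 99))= 2116477/3060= 691.66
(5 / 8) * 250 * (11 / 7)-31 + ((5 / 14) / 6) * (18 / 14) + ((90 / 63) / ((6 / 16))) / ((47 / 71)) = 1522516 / 6909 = 220.37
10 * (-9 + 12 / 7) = -510 / 7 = -72.86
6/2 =3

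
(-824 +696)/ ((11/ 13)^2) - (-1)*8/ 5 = -107192/ 605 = -177.18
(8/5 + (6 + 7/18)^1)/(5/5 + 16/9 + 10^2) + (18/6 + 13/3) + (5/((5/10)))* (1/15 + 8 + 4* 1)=1184719/9250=128.08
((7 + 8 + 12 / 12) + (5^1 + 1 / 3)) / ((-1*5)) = -64 / 15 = -4.27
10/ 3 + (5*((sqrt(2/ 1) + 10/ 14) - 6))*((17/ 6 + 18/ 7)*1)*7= -41855/ 42 + 1135*sqrt(2)/ 6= -729.03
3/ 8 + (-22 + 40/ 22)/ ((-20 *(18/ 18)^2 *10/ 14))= 1.79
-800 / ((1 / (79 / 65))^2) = -199712 / 169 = -1181.73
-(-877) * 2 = 1754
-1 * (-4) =4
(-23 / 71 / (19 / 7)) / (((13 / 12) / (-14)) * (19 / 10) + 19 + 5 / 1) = -270480 / 54058477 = -0.01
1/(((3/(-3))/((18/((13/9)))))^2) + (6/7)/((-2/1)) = 183201/1183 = 154.86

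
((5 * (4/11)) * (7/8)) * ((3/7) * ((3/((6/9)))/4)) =0.77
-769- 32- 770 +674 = -897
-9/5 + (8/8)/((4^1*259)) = -9319/5180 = -1.80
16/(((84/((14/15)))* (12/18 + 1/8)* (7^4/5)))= 0.00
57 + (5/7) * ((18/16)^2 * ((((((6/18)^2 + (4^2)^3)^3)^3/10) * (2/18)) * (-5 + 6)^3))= 125755834692173807033685916193740695025537/38569862016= 3260468876969440673709822000000.00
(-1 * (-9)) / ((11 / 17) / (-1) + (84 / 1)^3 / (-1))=-153 / 10075979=-0.00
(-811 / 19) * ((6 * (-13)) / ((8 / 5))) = 158145 / 76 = 2080.86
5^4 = 625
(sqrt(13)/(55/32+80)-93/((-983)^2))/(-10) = 93/9662890-16 *sqrt(13)/13075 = -0.00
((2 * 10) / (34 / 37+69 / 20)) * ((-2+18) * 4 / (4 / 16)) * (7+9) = 60620800 / 3233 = 18750.63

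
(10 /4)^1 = 5 /2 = 2.50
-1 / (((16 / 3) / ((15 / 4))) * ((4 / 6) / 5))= -675 / 128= -5.27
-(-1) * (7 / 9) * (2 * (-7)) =-98 / 9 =-10.89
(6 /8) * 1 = 3 /4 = 0.75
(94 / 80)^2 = 2209 / 1600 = 1.38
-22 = -22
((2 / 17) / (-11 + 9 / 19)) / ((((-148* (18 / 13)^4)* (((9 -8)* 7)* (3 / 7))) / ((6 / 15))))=542659 / 198089712000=0.00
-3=-3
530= 530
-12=-12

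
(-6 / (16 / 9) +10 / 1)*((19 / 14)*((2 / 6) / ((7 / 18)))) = 3021 / 392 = 7.71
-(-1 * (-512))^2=-262144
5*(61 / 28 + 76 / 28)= 685 / 28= 24.46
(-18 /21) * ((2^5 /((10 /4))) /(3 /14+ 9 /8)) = -8.19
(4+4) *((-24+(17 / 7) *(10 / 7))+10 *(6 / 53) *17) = -26704 / 2597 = -10.28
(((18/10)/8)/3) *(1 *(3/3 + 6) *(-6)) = -63/20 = -3.15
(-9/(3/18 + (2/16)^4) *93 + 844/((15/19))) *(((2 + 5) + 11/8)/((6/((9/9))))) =-2033215567/369180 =-5507.38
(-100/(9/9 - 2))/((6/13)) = 650/3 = 216.67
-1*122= -122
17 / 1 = 17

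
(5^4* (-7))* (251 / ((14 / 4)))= -313750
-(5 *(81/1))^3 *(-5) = 332150625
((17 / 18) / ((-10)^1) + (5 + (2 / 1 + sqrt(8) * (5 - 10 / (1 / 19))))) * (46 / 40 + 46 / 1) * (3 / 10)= 1172149 / 12000 - 104673 * sqrt(2) / 20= -7303.82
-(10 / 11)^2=-100 / 121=-0.83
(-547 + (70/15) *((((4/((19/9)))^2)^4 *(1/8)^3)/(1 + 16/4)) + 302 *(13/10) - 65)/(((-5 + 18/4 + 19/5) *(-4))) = 18605255414633/1120915160706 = 16.60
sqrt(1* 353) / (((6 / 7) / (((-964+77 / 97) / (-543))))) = 654017* sqrt(353) / 316026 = 38.88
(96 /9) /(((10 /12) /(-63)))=-4032 /5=-806.40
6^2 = 36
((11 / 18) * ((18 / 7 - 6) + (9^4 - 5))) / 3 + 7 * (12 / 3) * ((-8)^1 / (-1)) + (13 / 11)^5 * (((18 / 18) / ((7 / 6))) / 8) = 189819015173 / 121754556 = 1559.03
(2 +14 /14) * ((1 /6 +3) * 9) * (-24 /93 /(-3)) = 228 /31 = 7.35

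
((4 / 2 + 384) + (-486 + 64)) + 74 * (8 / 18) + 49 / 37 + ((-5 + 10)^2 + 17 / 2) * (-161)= -3593261 / 666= -5395.29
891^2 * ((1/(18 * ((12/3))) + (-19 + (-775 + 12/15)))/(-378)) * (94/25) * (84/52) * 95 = 2499191009271/2600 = 961227311.26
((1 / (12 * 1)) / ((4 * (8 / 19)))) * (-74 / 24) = -703 / 4608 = -0.15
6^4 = 1296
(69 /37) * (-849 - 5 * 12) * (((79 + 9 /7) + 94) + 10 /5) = -77397714 /259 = -298832.87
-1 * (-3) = 3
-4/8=-1/2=-0.50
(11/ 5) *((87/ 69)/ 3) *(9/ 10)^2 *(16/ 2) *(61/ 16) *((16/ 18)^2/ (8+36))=0.41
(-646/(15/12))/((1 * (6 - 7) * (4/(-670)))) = -86564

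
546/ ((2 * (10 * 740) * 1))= 0.04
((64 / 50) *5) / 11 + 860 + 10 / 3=142546 / 165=863.92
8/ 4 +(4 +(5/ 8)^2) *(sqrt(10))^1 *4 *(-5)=2 -1405 *sqrt(10)/ 16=-275.69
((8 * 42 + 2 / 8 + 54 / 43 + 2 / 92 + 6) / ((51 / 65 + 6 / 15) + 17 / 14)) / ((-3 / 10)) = -3091713625 / 6476961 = -477.34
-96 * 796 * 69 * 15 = -79090560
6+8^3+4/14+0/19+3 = 3649/7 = 521.29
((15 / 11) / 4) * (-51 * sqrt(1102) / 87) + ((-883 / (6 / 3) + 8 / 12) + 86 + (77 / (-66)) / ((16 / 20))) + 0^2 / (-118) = -8551 / 24-255 * sqrt(1102) / 1276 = -362.93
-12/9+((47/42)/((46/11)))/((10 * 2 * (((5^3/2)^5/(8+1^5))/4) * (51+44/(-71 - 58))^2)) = -4196595596312857117916/3147446697235107421875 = -1.33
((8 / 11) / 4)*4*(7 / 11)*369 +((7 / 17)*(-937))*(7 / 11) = -153755 / 2057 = -74.75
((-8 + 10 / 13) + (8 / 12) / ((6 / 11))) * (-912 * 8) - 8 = 43830.36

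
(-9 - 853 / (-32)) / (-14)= -565 / 448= -1.26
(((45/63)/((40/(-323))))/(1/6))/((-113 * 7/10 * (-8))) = -4845/88592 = -0.05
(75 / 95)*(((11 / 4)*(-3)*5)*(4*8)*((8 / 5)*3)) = -95040 / 19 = -5002.11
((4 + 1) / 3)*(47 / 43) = 235 / 129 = 1.82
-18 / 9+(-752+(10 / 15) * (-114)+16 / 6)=-2482 / 3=-827.33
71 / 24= 2.96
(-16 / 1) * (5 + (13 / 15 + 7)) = -3088 / 15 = -205.87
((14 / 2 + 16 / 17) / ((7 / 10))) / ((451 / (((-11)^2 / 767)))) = 14850 / 3742193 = 0.00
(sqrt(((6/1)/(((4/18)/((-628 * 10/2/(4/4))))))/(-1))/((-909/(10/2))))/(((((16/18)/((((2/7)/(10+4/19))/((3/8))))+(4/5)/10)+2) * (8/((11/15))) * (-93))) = 0.00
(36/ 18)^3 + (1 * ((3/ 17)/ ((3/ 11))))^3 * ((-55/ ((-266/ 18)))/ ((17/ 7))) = 8.42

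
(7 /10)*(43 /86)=7 /20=0.35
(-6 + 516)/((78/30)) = 2550/13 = 196.15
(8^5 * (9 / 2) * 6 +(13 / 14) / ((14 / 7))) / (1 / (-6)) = -74317863 / 14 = -5308418.79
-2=-2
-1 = -1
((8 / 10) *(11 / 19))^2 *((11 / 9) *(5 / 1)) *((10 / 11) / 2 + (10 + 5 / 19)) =14.05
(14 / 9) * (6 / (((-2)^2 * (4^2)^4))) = 7 / 196608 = 0.00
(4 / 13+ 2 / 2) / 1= 17 / 13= 1.31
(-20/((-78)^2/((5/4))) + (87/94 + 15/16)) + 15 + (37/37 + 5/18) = 18.14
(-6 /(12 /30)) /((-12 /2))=5 /2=2.50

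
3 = 3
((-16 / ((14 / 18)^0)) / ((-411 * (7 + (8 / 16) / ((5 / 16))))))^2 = 6400 / 312334929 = 0.00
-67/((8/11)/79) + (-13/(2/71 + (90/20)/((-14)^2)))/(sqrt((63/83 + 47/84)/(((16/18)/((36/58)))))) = -58223/8 - 1447264 * sqrt(552531)/4059819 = -7542.86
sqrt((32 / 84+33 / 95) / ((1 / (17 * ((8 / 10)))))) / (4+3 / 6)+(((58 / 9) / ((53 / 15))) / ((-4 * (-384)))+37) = 4 * sqrt(9855699) / 17955+4518289 / 122112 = 37.70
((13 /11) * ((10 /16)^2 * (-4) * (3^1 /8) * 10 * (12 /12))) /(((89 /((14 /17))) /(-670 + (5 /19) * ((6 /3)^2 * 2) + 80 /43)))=9284559375 /217557296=42.68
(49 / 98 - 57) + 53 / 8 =-399 / 8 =-49.88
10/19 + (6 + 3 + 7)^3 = 4096.53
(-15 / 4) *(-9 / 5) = 27 / 4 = 6.75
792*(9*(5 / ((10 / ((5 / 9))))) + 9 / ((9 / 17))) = 15444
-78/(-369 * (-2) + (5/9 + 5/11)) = -3861/36581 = -0.11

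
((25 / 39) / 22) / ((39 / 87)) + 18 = 201497 / 11154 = 18.06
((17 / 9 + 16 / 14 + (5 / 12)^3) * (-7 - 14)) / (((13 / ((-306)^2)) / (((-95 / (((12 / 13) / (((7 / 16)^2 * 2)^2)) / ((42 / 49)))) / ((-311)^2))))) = 3182242855995 / 50709659648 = 62.75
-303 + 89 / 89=-302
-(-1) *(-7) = -7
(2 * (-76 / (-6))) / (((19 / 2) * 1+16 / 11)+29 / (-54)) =3762 / 1547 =2.43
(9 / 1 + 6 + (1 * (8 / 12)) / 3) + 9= 218 / 9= 24.22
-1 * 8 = -8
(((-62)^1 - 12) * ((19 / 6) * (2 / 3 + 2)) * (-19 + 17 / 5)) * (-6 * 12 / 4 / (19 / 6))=-277056 / 5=-55411.20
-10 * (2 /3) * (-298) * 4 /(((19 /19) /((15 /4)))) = 29800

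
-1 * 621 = -621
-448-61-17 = -526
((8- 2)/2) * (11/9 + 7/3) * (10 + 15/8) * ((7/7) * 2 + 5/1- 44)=-14060/3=-4686.67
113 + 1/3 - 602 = -1466/3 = -488.67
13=13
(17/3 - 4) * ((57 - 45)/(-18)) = -10/9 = -1.11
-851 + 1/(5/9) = -4246/5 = -849.20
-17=-17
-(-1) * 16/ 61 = 16/ 61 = 0.26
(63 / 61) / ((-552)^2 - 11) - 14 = -14.00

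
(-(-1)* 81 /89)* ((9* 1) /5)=729 /445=1.64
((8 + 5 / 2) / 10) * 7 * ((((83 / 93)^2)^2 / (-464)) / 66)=-2325457729 / 15272229836160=-0.00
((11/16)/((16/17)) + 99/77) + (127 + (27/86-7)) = 122.33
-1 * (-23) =23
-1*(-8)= 8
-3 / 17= -0.18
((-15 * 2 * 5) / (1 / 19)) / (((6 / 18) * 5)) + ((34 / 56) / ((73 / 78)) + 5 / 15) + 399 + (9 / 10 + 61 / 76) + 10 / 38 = -761992699 / 582540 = -1308.05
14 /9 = 1.56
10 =10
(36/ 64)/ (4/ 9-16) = -81/ 2240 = -0.04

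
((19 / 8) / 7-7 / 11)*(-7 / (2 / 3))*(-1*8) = -24.95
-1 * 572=-572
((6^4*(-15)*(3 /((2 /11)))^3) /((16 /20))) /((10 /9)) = -392971095 /4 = -98242773.75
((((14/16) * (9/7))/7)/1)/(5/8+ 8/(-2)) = -1/21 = -0.05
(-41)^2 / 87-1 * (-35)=4726 / 87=54.32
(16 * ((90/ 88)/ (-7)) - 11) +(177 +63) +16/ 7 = 17629/ 77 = 228.95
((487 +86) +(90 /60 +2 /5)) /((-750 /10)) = -5749 /750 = -7.67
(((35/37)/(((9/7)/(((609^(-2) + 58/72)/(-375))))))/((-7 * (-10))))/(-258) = 26557/303465430800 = 0.00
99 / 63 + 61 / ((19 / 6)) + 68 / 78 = 112591 / 5187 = 21.71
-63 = -63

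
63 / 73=0.86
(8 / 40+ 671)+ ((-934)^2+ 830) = 4369286 / 5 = 873857.20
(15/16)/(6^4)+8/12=4613/6912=0.67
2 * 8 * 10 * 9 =1440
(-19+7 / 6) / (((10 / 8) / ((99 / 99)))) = -214 / 15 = -14.27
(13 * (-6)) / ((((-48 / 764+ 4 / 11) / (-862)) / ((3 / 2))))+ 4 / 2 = 105947759 / 316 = 335277.72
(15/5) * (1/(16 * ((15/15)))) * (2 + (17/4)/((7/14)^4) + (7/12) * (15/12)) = 3395/256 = 13.26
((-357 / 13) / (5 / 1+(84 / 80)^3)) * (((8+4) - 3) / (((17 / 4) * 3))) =-2016000 / 640393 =-3.15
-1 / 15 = -0.07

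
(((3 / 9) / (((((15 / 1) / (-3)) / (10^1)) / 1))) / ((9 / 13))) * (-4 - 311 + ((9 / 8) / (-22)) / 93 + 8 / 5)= 111144371 / 368280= 301.79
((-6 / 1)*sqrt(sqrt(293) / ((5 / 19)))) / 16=-3.02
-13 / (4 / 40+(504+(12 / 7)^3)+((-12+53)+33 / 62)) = -691145 / 29276379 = -0.02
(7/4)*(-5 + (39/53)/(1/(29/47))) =-19817/2491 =-7.96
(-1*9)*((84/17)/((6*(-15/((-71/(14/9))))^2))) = -408321/5950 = -68.63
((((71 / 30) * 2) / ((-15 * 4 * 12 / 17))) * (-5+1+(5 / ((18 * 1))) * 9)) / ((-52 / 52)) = -1207 / 7200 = -0.17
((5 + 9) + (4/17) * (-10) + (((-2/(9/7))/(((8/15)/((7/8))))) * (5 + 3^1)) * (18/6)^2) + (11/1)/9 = -170.88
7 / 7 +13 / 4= 17 / 4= 4.25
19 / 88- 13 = -1125 / 88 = -12.78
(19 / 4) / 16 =0.30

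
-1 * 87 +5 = -82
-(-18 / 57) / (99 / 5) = 10 / 627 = 0.02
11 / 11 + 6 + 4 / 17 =123 / 17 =7.24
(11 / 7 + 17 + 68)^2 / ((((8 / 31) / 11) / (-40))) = -626137380 / 49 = -12778313.88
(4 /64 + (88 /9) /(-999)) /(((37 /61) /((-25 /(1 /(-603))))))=774793025 /591408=1310.08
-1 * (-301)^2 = -90601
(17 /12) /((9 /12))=1.89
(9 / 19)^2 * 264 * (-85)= -1817640 / 361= -5035.01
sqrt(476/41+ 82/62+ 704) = sqrt(1158161891)/1271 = 26.78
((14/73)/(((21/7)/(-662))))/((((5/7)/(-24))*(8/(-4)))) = -259504/365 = -710.97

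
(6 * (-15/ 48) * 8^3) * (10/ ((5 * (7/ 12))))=-23040/ 7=-3291.43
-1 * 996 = -996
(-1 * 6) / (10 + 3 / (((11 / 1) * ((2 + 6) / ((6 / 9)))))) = -88 / 147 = -0.60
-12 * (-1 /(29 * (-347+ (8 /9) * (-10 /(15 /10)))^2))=8748 /2633253389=0.00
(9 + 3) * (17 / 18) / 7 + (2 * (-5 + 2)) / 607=20512 / 12747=1.61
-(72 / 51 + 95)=-96.41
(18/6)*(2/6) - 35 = -34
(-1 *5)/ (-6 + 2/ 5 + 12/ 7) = 175/ 136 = 1.29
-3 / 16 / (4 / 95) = -285 / 64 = -4.45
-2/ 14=-1/ 7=-0.14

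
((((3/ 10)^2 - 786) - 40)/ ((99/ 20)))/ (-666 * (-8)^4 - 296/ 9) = 0.00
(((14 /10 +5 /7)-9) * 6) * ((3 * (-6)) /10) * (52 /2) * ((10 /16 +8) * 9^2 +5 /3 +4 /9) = 474207747 /350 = 1354879.28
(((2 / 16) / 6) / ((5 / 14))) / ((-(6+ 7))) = -0.00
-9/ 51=-3/ 17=-0.18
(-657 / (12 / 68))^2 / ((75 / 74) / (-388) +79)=397969251048 / 2268173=175458.07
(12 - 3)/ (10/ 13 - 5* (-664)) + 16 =230279/ 14390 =16.00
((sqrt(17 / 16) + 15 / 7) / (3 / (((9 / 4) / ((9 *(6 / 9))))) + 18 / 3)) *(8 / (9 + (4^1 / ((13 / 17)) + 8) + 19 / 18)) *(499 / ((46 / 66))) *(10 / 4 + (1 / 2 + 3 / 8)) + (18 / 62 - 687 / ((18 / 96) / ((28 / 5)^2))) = -546251108296388 / 4759292825 + 52019253 *sqrt(17) / 3509156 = -114714.57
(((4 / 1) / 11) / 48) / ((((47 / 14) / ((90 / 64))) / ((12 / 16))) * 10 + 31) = 63 / 522500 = 0.00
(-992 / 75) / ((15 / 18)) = -1984 / 125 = -15.87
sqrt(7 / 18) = sqrt(14) / 6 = 0.62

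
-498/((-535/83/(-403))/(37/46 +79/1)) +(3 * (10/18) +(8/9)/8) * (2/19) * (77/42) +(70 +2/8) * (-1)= -62741723562437/25249860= -2484834.51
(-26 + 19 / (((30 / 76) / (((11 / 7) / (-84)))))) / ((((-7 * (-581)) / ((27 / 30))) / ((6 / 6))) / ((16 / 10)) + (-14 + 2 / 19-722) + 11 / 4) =-0.01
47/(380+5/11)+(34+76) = 460867/4185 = 110.12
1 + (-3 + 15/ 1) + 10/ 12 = 83/ 6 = 13.83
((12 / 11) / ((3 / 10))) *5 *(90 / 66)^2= 45000 / 1331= 33.81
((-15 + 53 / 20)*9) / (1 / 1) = -2223 / 20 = -111.15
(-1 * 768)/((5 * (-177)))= 256/295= 0.87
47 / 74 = 0.64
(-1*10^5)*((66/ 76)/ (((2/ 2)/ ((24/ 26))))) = -19800000/ 247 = -80161.94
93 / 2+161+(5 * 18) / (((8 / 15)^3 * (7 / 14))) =178435 / 128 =1394.02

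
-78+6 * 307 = 1764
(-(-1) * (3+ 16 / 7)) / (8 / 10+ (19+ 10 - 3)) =185 / 938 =0.20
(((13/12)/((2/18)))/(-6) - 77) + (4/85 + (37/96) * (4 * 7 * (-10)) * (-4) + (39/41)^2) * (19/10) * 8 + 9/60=111404465971/17146200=6497.33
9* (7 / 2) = 63 / 2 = 31.50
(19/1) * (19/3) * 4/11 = 1444/33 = 43.76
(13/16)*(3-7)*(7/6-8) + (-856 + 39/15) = -99743/120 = -831.19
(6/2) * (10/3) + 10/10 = 11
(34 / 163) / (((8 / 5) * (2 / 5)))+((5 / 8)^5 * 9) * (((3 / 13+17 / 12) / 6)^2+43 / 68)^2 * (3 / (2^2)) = 113803199323833427775 / 175523392470103621632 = 0.65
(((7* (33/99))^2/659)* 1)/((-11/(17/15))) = -833/978615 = -0.00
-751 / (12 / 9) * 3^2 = -20277 / 4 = -5069.25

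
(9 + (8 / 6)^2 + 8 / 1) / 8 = 169 / 72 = 2.35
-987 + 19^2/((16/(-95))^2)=3005353/256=11739.66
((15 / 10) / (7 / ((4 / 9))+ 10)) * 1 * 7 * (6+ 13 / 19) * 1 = 5334 / 1957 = 2.73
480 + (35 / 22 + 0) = 10595 / 22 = 481.59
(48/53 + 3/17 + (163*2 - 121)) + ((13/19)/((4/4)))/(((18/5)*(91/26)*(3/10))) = 667362530/3235491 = 206.26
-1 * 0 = 0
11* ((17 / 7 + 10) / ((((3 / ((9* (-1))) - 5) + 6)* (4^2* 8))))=2871 / 1792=1.60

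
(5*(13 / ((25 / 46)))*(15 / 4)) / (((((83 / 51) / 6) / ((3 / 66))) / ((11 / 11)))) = 137241 / 1826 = 75.16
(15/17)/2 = 15/34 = 0.44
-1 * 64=-64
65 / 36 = 1.81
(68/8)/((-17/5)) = -5/2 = -2.50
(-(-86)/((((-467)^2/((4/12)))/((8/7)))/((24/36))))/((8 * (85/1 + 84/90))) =860/5903451141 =0.00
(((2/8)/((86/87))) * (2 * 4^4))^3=172622610432/79507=2171162.42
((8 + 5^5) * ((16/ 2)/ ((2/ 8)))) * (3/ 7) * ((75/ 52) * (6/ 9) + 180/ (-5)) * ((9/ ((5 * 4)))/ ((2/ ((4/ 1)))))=-47423016/ 35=-1354943.31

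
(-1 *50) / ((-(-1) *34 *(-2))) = 25 / 34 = 0.74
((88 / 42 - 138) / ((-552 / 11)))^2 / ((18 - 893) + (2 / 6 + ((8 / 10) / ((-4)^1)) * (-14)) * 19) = -111998095 / 12452033664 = -0.01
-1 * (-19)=19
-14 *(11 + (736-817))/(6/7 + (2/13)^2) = 579670/521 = 1112.61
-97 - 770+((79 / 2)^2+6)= 2797 / 4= 699.25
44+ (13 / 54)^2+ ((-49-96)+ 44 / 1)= -166043 / 2916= -56.94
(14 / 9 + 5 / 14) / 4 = 241 / 504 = 0.48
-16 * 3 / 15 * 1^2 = -16 / 5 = -3.20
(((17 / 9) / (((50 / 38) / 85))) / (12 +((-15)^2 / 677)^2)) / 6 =1.68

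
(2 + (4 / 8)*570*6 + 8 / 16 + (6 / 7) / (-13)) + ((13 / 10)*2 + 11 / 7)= 1562111 / 910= 1716.61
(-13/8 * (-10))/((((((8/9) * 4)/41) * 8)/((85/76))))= 2038725/77824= 26.20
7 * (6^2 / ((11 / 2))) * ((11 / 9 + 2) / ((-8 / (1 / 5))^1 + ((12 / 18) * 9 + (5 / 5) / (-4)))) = -4.31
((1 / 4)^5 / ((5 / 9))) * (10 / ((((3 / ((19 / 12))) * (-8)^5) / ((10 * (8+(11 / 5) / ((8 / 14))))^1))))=-4503 / 134217728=-0.00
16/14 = 8/7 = 1.14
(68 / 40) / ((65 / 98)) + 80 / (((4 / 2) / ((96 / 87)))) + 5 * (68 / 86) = 20529001 / 405275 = 50.65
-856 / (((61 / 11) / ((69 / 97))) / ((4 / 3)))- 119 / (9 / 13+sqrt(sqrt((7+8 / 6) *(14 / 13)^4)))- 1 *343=-2704112189738 / 5566222489- 21224840 *3^(1 / 4) *sqrt(5) / 940717- 1754298 *3^(3 / 4) *sqrt(5) / 940717+13644540 *sqrt(3) / 940717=-536.59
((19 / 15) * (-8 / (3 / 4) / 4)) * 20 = -608 / 9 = -67.56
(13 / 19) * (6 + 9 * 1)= 195 / 19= 10.26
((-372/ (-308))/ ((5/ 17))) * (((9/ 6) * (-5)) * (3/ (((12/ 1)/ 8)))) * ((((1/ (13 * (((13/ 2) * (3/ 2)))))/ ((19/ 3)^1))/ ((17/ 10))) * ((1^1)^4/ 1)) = -11160/ 247247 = -0.05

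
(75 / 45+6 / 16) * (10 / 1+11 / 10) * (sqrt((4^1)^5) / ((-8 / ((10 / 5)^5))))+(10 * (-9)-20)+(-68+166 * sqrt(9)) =-12904 / 5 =-2580.80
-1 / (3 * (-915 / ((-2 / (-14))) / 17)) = 0.00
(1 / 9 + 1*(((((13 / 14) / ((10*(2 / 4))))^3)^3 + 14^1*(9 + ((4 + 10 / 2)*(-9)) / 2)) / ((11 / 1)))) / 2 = -159719576410559505643 / 7990014186000000000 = -19.99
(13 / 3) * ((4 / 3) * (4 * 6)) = 416 / 3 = 138.67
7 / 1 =7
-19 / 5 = -3.80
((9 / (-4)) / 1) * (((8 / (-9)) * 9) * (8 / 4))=36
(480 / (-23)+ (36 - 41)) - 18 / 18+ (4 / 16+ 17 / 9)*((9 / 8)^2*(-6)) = -126921 / 2944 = -43.11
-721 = -721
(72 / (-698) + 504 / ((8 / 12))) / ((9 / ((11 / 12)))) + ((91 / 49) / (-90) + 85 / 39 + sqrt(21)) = sqrt(21) + 226230509 / 2858310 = 83.73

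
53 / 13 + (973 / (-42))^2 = 253081 / 468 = 540.77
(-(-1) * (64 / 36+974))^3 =677298787768 / 729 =929079269.91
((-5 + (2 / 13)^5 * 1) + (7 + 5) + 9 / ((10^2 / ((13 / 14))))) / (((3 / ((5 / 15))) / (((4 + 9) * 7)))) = 409128609 / 5712200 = 71.62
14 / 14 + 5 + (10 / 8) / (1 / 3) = 9.75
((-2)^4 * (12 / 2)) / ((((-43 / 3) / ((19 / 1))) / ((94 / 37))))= -514368 / 1591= -323.30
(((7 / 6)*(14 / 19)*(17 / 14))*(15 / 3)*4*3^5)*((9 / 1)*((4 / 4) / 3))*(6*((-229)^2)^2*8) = 38171251725636960 / 19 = 2009013248717734.74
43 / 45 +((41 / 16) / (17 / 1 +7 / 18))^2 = 275737933 / 282150720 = 0.98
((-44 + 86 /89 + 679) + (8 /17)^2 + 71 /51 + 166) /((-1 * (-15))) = 62006636 /1157445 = 53.57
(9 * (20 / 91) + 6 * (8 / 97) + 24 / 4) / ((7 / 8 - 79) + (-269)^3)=-598320 / 1374553654019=-0.00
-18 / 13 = -1.38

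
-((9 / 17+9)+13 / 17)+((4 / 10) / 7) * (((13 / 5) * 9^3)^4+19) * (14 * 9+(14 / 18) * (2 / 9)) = 80083914075064209073 / 860625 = 93053204444519.05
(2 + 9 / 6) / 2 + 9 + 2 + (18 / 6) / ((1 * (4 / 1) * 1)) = 27 / 2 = 13.50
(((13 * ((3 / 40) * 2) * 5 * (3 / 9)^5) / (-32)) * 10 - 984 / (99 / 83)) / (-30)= 47043787 / 1710720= 27.50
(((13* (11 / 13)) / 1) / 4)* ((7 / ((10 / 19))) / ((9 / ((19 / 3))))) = 27797 / 1080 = 25.74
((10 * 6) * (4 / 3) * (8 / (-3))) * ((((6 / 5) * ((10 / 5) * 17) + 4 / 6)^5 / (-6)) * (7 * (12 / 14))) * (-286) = -3408222398257504256 / 455625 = -7480323507835.40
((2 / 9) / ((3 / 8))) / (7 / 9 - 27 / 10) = -160 / 519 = -0.31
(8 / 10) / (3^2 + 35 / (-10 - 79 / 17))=0.12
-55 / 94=-0.59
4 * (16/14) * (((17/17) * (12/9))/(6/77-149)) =-1408/34401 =-0.04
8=8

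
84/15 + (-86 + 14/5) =-388/5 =-77.60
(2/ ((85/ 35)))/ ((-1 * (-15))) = 14/ 255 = 0.05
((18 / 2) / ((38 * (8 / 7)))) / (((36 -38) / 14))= -441 / 304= -1.45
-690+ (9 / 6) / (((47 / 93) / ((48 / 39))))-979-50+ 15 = -1038912 / 611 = -1700.35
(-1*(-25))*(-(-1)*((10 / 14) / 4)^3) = 3125 / 21952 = 0.14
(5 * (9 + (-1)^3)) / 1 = 40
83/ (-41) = -83/ 41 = -2.02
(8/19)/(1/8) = 64/19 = 3.37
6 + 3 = 9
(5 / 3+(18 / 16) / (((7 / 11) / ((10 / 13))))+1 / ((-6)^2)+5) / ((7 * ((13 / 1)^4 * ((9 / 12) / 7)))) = 26386 / 70174377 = 0.00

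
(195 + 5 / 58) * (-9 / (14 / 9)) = -916515 / 812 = -1128.71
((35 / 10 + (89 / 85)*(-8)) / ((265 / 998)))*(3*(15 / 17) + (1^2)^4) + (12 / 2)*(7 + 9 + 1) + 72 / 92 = 315339854 / 8807275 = 35.80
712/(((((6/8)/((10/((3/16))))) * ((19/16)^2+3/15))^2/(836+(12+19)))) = 1204031851.57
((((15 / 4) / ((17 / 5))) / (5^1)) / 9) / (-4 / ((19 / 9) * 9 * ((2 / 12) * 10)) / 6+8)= 475 / 154632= 0.00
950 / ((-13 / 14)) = -13300 / 13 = -1023.08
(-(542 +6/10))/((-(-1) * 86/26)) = -35269/215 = -164.04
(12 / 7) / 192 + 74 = 8289 / 112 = 74.01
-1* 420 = -420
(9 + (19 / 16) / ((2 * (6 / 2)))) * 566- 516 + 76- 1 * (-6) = 229057 / 48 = 4772.02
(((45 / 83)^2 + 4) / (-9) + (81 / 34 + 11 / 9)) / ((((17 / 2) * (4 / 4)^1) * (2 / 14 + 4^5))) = 46149691 / 128456213841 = 0.00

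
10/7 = 1.43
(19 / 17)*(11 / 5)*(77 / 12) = 16093 / 1020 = 15.78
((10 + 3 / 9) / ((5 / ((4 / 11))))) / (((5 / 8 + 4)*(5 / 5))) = 0.16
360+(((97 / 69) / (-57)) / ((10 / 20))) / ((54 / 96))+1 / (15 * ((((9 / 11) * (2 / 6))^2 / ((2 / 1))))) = 64016342 / 176985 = 361.70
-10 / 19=-0.53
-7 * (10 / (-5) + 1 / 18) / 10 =49 / 36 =1.36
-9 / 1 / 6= -1.50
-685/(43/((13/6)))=-8905/258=-34.52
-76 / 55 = -1.38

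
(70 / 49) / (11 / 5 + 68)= 50 / 2457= 0.02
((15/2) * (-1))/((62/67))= -1005/124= -8.10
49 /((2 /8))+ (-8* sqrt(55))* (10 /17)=196- 80* sqrt(55) /17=161.10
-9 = -9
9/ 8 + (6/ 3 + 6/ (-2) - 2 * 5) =-79/ 8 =-9.88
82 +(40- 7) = 115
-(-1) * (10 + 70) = 80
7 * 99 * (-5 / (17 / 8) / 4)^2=69300 / 289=239.79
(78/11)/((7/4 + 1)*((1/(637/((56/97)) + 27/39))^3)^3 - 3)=-270616709339089095621997669429310343562996311714/114491684720383848147768244715499193797056224423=-2.36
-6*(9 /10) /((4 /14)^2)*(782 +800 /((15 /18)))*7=-8066331 /10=-806633.10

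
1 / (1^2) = 1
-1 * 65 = -65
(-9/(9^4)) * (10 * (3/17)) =-10/4131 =-0.00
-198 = -198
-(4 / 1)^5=-1024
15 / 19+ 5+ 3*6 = 452 / 19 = 23.79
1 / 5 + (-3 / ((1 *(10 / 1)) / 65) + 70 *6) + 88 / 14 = 28489 / 70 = 406.99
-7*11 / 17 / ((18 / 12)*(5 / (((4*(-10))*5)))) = 6160 / 51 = 120.78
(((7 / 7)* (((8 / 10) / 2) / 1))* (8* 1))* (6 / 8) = 12 / 5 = 2.40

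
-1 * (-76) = 76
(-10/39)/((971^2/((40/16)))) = -25/36770799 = -0.00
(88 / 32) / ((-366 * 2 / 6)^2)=11 / 59536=0.00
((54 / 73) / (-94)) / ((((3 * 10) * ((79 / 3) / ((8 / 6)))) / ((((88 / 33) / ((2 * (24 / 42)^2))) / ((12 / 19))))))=-931 / 10841960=-0.00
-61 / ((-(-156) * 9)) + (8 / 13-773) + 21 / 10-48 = -5744663 / 7020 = -818.33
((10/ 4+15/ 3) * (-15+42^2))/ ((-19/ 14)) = -183645/ 19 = -9665.53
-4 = -4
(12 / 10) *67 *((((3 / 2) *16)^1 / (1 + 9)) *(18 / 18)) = 4824 / 25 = 192.96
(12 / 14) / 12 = 1 / 14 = 0.07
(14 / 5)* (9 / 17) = 126 / 85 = 1.48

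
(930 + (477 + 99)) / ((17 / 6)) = 9036 / 17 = 531.53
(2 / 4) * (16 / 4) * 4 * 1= 8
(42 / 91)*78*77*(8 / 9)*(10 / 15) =4928 / 3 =1642.67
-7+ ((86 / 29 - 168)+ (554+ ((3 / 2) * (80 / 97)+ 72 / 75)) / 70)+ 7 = -386654469 / 2461375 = -157.09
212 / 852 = 53 / 213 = 0.25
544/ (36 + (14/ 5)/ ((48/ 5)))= 13056/ 871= 14.99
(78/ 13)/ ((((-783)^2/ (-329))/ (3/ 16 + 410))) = -2159227/ 1634904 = -1.32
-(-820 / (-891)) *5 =-4100 / 891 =-4.60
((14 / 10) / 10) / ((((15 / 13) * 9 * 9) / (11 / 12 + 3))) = 4277 / 729000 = 0.01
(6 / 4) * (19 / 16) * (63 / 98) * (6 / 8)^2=4617 / 7168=0.64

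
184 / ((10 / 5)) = 92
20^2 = 400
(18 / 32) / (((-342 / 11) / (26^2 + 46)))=-209 / 16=-13.06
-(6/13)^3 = -216/2197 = -0.10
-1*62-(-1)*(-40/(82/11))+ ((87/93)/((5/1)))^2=-66322569/985025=-67.33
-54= -54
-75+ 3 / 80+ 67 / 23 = -132571 / 1840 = -72.05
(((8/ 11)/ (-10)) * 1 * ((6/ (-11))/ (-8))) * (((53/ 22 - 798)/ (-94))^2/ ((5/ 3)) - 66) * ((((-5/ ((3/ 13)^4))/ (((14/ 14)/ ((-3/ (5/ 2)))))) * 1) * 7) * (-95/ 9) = -623252227673803/ 34929326520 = -17843.24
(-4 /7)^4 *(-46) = -4.90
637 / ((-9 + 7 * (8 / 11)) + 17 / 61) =-175.46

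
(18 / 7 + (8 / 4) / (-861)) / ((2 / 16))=2528 / 123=20.55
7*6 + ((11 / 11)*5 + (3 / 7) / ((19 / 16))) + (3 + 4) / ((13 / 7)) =88404 / 1729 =51.13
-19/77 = -0.25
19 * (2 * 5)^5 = 1900000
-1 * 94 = -94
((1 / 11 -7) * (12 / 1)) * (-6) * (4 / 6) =3648 / 11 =331.64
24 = 24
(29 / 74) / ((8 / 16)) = 29 / 37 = 0.78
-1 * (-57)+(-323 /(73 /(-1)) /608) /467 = 62182001 /1090912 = 57.00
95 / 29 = 3.28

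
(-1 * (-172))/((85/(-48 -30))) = -13416/85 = -157.84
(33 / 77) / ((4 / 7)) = 3 / 4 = 0.75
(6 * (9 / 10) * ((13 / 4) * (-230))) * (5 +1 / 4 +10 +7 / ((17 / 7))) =-9954009 / 136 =-73191.24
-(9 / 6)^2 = -9 / 4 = -2.25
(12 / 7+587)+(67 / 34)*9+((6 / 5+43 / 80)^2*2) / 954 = 220315243199 / 363283200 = 606.46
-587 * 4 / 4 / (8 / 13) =-7631 / 8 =-953.88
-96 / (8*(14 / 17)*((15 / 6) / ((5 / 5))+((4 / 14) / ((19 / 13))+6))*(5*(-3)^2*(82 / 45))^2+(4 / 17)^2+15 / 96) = -16868352 / 67685004607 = -0.00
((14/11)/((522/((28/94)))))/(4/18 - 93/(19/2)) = -931/12264274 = -0.00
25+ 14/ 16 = 25.88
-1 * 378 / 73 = -378 / 73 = -5.18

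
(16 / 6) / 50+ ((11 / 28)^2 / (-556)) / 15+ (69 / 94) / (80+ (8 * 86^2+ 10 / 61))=0.05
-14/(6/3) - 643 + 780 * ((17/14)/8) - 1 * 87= -17321/28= -618.61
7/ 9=0.78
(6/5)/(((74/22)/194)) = 12804/185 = 69.21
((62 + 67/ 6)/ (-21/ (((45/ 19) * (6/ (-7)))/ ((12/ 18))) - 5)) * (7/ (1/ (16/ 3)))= 46095/ 32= 1440.47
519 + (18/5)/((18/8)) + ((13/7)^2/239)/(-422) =12864134481/24710210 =520.60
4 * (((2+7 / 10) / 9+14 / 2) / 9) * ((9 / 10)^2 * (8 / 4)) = 657 / 125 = 5.26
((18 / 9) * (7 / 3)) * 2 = 28 / 3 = 9.33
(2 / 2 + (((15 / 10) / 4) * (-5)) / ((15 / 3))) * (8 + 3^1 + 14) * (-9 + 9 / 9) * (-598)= 74750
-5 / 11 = -0.45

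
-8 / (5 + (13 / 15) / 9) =-135 / 86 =-1.57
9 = 9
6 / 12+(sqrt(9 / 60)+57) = sqrt(15) / 10+115 / 2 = 57.89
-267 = -267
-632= -632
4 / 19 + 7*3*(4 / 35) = 248 / 95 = 2.61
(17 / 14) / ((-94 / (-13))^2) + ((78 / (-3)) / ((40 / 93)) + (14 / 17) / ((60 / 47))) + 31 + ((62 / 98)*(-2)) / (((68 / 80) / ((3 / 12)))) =-6437504137 / 220811640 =-29.15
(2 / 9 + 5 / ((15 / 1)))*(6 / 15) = 2 / 9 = 0.22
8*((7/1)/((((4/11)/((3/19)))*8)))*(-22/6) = -847/76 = -11.14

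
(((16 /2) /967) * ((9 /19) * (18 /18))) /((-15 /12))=-288 /91865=-0.00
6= 6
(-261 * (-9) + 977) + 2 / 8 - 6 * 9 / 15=66453 / 20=3322.65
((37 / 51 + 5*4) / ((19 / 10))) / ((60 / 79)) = 83503 / 5814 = 14.36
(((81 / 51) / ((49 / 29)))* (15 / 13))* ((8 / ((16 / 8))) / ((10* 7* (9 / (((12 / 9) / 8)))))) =87 / 75803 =0.00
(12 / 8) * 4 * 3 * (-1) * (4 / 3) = -24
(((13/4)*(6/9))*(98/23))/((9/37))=23569/621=37.95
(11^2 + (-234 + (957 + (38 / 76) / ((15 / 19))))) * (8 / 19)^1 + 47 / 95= 101497 / 285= 356.13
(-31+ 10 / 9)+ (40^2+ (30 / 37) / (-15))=522829 / 333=1570.06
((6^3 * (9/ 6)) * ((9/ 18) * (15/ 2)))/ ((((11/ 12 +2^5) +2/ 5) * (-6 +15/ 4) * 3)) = -10800/ 1999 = -5.40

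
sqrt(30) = 5.48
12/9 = 4/3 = 1.33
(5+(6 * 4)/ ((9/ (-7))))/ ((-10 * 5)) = 0.27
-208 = -208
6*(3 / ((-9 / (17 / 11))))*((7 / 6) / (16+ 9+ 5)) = -119 / 990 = -0.12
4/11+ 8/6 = 56/33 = 1.70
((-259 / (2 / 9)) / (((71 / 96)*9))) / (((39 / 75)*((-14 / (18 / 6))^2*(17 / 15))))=-1498500 / 109837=-13.64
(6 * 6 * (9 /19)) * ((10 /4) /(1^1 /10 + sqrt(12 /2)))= -8100 /11381 + 81000 * sqrt(6) /11381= 16.72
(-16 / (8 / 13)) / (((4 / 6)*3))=-13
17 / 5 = 3.40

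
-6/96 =-1/16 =-0.06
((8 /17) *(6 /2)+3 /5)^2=4.05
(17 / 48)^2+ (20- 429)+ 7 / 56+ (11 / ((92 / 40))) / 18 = -2405153 / 5888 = -408.48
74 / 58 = 37 / 29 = 1.28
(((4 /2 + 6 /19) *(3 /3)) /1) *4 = 176 /19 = 9.26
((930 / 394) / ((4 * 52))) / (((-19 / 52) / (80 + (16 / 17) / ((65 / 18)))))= -2061996 / 827203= -2.49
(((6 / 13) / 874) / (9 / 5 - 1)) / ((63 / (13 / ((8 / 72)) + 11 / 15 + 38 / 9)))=196 / 153387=0.00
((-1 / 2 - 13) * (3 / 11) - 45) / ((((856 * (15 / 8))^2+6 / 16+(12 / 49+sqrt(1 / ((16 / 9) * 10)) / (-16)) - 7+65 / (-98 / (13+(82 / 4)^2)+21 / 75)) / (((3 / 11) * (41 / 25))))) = -370243792440778773855744 / 43822909373139798994670498195 - 3367025785865952 * sqrt(10) / 219114546865698994973352490975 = -0.00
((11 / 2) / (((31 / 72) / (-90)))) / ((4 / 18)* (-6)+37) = -106920 / 3317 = -32.23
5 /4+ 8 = 37 /4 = 9.25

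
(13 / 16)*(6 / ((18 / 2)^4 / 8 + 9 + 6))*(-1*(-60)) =780 / 2227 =0.35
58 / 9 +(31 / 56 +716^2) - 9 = 258377615 / 504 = 512654.00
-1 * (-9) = 9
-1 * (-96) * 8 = 768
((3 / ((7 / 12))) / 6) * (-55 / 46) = -165 / 161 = -1.02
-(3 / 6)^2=-1 / 4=-0.25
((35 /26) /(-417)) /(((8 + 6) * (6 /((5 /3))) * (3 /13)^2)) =-325 /270216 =-0.00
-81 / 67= -1.21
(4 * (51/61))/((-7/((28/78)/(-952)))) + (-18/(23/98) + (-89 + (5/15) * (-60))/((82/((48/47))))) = -19203062875/246025871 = -78.05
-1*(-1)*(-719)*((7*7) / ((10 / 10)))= -35231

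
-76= -76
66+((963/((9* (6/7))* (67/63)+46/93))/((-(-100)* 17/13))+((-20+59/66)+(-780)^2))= 1353068519149739/2223804000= 608447.74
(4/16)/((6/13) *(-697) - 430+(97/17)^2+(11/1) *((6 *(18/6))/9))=-3757/10476548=-0.00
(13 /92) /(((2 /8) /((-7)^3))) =-193.87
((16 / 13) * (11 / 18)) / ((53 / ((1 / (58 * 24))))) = 11 / 1078974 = 0.00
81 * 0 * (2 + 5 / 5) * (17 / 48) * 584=0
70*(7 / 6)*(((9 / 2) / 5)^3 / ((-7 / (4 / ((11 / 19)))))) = -32319 / 550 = -58.76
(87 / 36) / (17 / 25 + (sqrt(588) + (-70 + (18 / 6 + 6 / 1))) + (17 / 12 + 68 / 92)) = -6692227775 / 133073496889- 1610805000 *sqrt(3) / 133073496889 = -0.07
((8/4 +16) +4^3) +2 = 84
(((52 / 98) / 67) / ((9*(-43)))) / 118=-0.00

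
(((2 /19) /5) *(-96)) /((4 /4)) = -192 /95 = -2.02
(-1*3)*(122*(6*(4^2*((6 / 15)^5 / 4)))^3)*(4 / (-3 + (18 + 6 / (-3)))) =-663169794048 / 396728515625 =-1.67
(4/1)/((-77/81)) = -324/77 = -4.21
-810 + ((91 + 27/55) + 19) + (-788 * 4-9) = -212328/55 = -3860.51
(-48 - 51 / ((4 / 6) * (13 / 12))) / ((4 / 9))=-6939 / 26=-266.88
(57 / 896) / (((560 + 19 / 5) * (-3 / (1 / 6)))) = -95 / 15154944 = -0.00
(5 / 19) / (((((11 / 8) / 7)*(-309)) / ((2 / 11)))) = -560 / 710391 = -0.00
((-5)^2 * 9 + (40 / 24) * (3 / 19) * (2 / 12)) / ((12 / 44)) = 282205 / 342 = 825.16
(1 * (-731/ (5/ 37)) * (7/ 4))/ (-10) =189329/ 200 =946.64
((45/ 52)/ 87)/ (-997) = -0.00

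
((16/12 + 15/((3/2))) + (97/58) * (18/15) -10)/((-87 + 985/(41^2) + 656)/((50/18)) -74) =12212465/479145192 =0.03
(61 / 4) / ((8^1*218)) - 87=-606851 / 6976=-86.99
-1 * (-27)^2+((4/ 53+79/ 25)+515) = -210.76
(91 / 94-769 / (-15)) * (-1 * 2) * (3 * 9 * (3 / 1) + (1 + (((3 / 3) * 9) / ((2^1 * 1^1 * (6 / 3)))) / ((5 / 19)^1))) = -133381961 / 14100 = -9459.71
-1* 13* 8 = -104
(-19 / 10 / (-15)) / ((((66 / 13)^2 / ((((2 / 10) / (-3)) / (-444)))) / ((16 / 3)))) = 3211 / 815933250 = 0.00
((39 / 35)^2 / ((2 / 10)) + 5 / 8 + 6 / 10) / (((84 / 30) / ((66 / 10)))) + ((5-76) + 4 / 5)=-1445511 / 27440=-52.68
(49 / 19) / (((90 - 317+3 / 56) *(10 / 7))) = -9604 / 1207355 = -0.01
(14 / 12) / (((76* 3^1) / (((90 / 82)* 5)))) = 175 / 6232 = 0.03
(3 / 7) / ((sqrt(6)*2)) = sqrt(6) / 28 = 0.09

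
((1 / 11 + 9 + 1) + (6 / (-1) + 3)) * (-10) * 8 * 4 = -24960 / 11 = -2269.09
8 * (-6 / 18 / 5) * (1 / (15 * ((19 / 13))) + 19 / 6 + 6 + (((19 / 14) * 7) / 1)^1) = -42664 / 4275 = -9.98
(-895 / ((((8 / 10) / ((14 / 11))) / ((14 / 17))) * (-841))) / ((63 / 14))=438550 / 1415403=0.31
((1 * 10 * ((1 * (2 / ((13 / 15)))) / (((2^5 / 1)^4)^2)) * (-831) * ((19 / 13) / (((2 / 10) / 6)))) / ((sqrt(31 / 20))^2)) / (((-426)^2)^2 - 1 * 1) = -3552525 / 237135532865234912935936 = -0.00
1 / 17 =0.06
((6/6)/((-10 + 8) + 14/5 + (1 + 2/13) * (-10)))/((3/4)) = -130/1047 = -0.12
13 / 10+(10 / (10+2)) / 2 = 103 / 60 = 1.72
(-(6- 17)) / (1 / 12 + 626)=12 / 683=0.02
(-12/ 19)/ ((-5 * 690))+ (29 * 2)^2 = 36751702/ 10925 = 3364.00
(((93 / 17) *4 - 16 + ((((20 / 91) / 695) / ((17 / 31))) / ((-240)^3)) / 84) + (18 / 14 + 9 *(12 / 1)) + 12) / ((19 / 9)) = 7938458970623969 / 131785984512000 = 60.24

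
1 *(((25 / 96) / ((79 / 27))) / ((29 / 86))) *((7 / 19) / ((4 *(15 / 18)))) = 40635 / 1392928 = 0.03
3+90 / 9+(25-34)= 4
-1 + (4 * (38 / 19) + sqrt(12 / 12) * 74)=81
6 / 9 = 2 / 3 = 0.67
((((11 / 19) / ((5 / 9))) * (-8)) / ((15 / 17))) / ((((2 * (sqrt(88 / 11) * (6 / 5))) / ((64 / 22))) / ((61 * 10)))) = -33184 * sqrt(2) / 19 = -2469.96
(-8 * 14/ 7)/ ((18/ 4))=-32/ 9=-3.56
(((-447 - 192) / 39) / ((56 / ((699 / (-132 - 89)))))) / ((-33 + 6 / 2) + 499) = 148887 / 75456472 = 0.00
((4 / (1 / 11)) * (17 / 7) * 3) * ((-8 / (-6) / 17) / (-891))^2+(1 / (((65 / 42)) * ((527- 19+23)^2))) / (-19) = 261778586 / 110764838829645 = 0.00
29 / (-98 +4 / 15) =-435 / 1466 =-0.30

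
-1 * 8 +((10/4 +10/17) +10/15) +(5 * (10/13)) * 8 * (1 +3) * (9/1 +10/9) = 379501/306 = 1240.20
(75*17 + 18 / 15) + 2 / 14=44672 / 35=1276.34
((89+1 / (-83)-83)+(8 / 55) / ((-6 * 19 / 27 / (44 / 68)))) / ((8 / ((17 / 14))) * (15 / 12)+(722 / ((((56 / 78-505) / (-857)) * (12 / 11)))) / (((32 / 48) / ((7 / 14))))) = 125816407112 / 17964501955385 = 0.01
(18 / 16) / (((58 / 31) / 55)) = 15345 / 464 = 33.07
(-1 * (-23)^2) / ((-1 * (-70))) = -529 / 70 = -7.56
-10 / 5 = -2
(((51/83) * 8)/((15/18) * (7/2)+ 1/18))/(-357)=-288/62167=-0.00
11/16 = 0.69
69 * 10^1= 690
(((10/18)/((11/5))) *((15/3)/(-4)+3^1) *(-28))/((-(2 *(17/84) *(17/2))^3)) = 80673600/265513259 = 0.30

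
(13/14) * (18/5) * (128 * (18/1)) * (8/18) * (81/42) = 1617408/245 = 6601.67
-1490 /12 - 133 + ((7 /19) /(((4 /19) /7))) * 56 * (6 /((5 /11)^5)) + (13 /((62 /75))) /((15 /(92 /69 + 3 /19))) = 1169908004197 /5521875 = 211867.89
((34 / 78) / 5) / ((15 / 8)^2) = 1088 / 43875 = 0.02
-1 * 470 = -470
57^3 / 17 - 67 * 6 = 178359 / 17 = 10491.71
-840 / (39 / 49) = -13720 / 13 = -1055.38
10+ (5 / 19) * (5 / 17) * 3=3305 / 323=10.23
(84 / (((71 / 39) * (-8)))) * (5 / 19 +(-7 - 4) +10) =5733 / 1349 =4.25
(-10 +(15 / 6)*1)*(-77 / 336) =55 / 32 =1.72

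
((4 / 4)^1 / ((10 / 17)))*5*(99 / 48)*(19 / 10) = 33.31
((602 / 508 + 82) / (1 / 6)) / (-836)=-63387 / 106172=-0.60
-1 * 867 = -867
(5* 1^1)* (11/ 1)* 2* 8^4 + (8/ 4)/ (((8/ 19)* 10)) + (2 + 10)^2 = 18028179/ 40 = 450704.48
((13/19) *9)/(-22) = -117/418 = -0.28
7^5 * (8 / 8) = 16807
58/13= 4.46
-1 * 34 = -34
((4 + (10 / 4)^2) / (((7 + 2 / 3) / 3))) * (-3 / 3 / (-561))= 123 / 17204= 0.01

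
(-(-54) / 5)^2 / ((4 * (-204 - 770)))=-729 / 24350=-0.03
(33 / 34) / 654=11 / 7412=0.00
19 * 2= 38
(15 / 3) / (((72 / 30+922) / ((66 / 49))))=825 / 113239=0.01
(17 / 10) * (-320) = -544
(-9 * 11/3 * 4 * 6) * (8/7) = -6336/7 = -905.14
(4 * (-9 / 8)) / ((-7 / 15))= 135 / 14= 9.64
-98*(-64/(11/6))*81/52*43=32768064/143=229147.30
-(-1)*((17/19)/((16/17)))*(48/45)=289/285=1.01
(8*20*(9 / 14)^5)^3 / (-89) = -25736391511831125 / 422532974384927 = -60.91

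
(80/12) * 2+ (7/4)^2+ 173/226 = 93083/5424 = 17.16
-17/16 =-1.06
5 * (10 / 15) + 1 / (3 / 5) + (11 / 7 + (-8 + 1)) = -3 / 7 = -0.43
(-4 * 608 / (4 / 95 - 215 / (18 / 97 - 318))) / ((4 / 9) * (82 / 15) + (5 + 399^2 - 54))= -120192206400 / 5652220261547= -0.02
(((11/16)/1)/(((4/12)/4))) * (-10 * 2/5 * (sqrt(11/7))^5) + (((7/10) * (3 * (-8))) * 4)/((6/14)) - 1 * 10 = -834/5 - 3993 * sqrt(77)/343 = -268.95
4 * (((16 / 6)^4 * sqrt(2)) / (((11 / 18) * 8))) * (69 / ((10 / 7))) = 329728 * sqrt(2) / 165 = 2826.10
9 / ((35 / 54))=486 / 35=13.89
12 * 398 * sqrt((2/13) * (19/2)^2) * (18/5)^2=14700528 * sqrt(26)/325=230640.86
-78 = -78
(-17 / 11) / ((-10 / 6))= 0.93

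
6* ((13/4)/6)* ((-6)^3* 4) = -2808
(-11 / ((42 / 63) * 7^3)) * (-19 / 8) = 0.11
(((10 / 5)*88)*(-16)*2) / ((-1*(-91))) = -5632 / 91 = -61.89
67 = 67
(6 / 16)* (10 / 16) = 15 / 64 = 0.23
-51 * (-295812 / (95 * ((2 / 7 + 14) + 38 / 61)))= 1073649654 / 100795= 10651.81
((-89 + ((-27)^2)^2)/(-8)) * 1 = -66419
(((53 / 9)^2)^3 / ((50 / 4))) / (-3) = -44328722258 / 39858075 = -1112.16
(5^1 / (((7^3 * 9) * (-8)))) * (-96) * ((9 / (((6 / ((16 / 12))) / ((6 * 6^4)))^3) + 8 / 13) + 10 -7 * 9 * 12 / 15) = 574946953016 / 637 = 902585483.54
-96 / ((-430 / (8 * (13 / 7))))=4992 / 1505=3.32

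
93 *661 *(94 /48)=963077 /8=120384.62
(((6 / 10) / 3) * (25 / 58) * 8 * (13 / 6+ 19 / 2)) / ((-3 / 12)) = -2800 / 87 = -32.18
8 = 8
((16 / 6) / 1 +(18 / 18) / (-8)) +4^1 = 157 / 24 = 6.54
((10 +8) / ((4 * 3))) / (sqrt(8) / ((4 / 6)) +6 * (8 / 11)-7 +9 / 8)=17556 / 121703 +34848 * sqrt(2) / 121703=0.55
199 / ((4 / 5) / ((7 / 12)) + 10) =35 / 2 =17.50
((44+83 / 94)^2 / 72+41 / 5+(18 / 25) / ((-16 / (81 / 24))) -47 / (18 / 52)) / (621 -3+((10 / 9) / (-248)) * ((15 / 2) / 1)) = -2007427847 / 12436228200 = -0.16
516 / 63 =172 / 21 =8.19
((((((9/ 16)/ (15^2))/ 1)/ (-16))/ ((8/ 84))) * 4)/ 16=-21/ 51200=-0.00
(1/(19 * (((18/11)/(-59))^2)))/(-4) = -421201/24624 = -17.11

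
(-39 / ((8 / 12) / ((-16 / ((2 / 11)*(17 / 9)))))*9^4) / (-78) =-229249.06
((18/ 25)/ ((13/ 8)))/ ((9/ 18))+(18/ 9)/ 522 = 75493/ 84825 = 0.89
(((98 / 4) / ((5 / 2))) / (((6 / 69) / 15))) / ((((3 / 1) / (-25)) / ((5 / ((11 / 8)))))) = -563500 / 11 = -51227.27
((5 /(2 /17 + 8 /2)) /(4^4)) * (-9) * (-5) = 765 /3584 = 0.21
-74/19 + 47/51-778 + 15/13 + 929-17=1665080/12597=132.18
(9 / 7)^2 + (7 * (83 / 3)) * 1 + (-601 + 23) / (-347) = 10048030 / 51009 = 196.99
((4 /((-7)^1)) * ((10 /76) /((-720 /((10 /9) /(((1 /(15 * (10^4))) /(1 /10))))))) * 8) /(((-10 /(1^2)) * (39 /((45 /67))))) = -25000 /1042587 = -0.02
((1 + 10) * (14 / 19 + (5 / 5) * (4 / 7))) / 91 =1914 / 12103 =0.16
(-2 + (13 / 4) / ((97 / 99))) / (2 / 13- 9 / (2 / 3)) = -6643 / 67318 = -0.10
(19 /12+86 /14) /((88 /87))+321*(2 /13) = 166051 /2912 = 57.02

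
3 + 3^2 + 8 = 20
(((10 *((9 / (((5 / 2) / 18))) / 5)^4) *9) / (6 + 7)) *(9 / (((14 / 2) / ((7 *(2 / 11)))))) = 3570467226624 / 11171875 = 319594.27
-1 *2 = -2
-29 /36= -0.81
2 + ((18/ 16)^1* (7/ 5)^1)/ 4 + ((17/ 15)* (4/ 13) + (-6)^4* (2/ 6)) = 434.74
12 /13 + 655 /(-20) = -1655 /52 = -31.83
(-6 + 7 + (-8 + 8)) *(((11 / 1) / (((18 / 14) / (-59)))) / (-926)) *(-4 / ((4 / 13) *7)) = -1.01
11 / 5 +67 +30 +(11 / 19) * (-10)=8874 / 95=93.41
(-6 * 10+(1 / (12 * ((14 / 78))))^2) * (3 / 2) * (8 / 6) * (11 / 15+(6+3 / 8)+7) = -79352603 / 47040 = -1686.92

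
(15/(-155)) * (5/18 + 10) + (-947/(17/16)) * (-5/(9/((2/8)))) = 1164845/9486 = 122.80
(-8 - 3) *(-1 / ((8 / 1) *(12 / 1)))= 11 / 96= 0.11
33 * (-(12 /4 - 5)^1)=66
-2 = -2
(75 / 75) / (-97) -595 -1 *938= -1533.01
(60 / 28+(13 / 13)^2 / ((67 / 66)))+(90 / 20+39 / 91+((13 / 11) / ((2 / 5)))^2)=3810319 / 226996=16.79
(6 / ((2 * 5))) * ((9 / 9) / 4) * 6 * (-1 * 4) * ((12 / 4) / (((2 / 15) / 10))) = -810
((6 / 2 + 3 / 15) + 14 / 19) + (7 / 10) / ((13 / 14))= 5793 / 1235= 4.69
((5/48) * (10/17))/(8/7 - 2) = -175/2448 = -0.07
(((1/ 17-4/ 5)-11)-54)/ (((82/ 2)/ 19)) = -106172/ 3485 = -30.47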